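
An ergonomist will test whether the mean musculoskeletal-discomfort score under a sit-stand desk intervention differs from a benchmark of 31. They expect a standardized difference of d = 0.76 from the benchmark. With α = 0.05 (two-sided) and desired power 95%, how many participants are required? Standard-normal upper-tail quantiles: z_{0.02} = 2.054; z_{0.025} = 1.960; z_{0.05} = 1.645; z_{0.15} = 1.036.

For a one-sample test: n = ((z_{α/2} + z_β) / d)².
z_{α/2} + z_β = 1.960 + 1.645 = 3.605.
n = (3.605 / 0.76)² = 4.743² = 22.50.
Round up.

n = 23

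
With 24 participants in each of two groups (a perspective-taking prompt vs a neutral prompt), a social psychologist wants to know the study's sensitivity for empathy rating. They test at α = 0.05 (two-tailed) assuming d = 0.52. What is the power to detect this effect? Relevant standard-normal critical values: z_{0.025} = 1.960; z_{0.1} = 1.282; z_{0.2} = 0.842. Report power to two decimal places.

For two equal groups, power = Φ(d·√(n/2) − z_{α/2}).
d·√(n/2) = 0.52 × √(24/2) = 0.52 × 3.464 = 1.801.
z_β = 1.801 − 1.960 = -0.159.
Power = Φ(-0.159) = 0.437.

power ≈ 0.44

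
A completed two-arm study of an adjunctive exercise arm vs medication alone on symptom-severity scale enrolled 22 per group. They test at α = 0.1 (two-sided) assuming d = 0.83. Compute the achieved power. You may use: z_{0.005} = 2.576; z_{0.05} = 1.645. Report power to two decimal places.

For two equal groups, power = Φ(d·√(n/2) − z_{α/2}).
d·√(n/2) = 0.83 × √(22/2) = 0.83 × 3.317 = 2.753.
z_β = 2.753 − 1.645 = 1.108.
Power = Φ(1.108) = 0.866.

power ≈ 0.87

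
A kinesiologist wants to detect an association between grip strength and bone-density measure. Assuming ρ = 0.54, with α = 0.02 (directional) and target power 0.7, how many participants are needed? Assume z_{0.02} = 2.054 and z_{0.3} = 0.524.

Fisher's z: C = ½·ln((1+r)/(1−r)) = ½·ln(3.3478) = 0.6042.
n = ((z_{α} + z_β)/C)² + 3.
(2.054 + 0.524) / 0.6042 = 2.578 / 0.6042 = 4.267.
n = 4.267² + 3 = 18.21 + 3 = 21.2.
Round up.

n = 22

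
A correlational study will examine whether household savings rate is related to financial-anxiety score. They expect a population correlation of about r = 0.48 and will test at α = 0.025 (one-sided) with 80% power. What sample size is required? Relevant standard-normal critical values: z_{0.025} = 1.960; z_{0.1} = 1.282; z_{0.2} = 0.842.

Fisher's z: C = ½·ln((1+r)/(1−r)) = ½·ln(2.8462) = 0.5230.
n = ((z_{α} + z_β)/C)² + 3.
(1.960 + 0.842) / 0.5230 = 2.802 / 0.5230 = 5.358.
n = 5.358² + 3 = 28.70 + 3 = 31.7.
Round up.

n = 32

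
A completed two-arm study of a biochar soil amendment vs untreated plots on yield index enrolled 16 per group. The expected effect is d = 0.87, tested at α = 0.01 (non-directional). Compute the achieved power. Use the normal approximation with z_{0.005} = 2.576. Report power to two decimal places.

For two equal groups, power = Φ(d·√(n/2) − z_{α/2}).
d·√(n/2) = 0.87 × √(16/2) = 0.87 × 2.828 = 2.461.
z_β = 2.461 − 2.576 = -0.115.
Power = Φ(-0.115) = 0.454.

power ≈ 0.45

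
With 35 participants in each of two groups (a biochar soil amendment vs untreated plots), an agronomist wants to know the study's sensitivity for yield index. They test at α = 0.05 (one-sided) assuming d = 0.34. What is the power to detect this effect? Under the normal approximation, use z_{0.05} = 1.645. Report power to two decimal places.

For two equal groups, power = Φ(d·√(n/2) − z_{α}).
d·√(n/2) = 0.34 × √(35/2) = 0.34 × 4.183 = 1.422.
z_β = 1.422 − 1.645 = -0.223.
Power = Φ(-0.223) = 0.412.

power ≈ 0.41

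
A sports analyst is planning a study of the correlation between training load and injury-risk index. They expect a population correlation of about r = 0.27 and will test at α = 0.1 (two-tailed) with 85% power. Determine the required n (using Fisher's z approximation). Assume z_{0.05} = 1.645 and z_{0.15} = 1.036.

n = 97

Fisher's z: C = ½·ln((1+r)/(1−r)) = ½·ln(1.7397) = 0.2769.
n = ((z_{α/2} + z_β)/C)² + 3.
(1.645 + 1.036) / 0.2769 = 2.681 / 0.2769 = 9.682.
n = 9.682² + 3 = 93.74 + 3 = 96.7.
Round up.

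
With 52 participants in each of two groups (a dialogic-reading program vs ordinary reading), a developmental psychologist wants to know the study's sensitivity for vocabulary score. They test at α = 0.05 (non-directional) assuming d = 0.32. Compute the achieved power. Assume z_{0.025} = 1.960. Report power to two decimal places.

For two equal groups, power = Φ(d·√(n/2) − z_{α/2}).
d·√(n/2) = 0.32 × √(52/2) = 0.32 × 5.099 = 1.632.
z_β = 1.632 − 1.960 = -0.328.
Power = Φ(-0.328) = 0.371.

power ≈ 0.37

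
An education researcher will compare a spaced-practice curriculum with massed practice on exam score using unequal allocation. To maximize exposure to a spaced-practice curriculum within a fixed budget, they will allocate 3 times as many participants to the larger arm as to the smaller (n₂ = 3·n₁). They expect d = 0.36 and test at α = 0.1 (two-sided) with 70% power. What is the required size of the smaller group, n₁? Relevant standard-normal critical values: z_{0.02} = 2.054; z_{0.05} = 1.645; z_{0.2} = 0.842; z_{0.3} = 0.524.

With allocation ratio k = n₂/n₁ = 3, Var(x̄₁−x̄₂) = σ²(1/n₁ + 1/(k·n₁)) = σ²·(k+1)/(k·n₁).
So n₁ = (1 + 1/k)·((z_{α/2} + z_β)/d)² = 1.333 × (2.169/0.36)².
n₁ = 1.333 × 36.30 = 48.4.
Round up: n₁ = 49, giving n₂ = 3 × 49 = 147.

n₁ = 49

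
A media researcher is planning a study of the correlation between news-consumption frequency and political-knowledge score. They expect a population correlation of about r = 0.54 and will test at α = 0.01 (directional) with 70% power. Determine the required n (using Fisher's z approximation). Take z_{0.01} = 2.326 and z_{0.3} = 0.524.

Fisher's z: C = ½·ln((1+r)/(1−r)) = ½·ln(3.3478) = 0.6042.
n = ((z_{α} + z_β)/C)² + 3.
(2.326 + 0.524) / 0.6042 = 2.850 / 0.6042 = 4.717.
n = 4.717² + 3 = 22.25 + 3 = 25.2.
Round up.

n = 26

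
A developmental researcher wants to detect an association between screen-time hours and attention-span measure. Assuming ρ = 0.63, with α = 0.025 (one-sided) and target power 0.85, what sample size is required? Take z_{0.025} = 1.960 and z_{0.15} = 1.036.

Fisher's z: C = ½·ln((1+r)/(1−r)) = ½·ln(4.4054) = 0.7414.
n = ((z_{α} + z_β)/C)² + 3.
(1.960 + 1.036) / 0.7414 = 2.996 / 0.7414 = 4.041.
n = 4.041² + 3 = 16.33 + 3 = 19.3.
Round up.

n = 20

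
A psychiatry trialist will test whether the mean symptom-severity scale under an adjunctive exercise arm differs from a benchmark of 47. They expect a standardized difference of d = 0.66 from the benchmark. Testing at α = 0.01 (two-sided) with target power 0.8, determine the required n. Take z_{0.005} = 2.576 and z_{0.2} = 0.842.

For a one-sample test: n = ((z_{α/2} + z_β) / d)².
z_{α/2} + z_β = 2.576 + 0.842 = 3.418.
n = (3.418 / 0.66)² = 5.179² = 26.82.
Round up.

n = 27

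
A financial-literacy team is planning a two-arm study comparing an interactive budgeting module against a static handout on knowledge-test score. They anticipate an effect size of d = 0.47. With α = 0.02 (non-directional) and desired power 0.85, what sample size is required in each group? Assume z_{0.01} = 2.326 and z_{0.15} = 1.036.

For two independent groups with equal n: n = 2·((z_{α/2} + z_β) / d)².
z_{α/2} + z_β = 2.326 + 1.036 = 3.362.
n = 2 × (3.362 / 0.47)² = 2 × 7.153² = 2 × 51.17 = 102.3.
Round up to the next whole participant.

n = 103 per group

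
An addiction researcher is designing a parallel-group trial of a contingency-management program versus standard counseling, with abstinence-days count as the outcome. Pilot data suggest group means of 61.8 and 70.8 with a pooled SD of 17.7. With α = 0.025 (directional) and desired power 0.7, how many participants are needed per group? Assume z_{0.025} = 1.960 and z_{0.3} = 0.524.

n = 48 per group

Cohen's d = |M₁ − M₂| / SD_pooled = |61.8 − 70.8| / 17.7 = 9.0 / 17.7 = 0.508.
For two independent groups with equal n: n = 2·((z_{α} + z_β) / d)².
z_{α} + z_β = 1.960 + 0.524 = 2.484.
n = 2 × (2.484 / 0.508)² = 2 × 4.890² = 2 × 23.91 = 47.8.
Round up to the next whole participant.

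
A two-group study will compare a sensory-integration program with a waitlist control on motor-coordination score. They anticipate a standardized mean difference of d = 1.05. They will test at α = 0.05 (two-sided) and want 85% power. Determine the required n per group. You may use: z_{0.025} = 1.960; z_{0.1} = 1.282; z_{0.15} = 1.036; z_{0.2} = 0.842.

n = 17 per group

For two independent groups with equal n: n = 2·((z_{α/2} + z_β) / d)².
z_{α/2} + z_β = 1.960 + 1.036 = 2.996.
n = 2 × (2.996 / 1.05)² = 2 × 2.853² = 2 × 8.14 = 16.3.
Round up to the next whole participant.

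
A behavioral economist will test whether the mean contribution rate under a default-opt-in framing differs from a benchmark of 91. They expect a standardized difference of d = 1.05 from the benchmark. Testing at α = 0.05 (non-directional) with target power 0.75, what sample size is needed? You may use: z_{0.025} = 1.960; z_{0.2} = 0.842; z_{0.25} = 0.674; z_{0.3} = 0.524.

For a one-sample test: n = ((z_{α/2} + z_β) / d)².
z_{α/2} + z_β = 1.960 + 0.674 = 2.634.
n = (2.634 / 1.05)² = 2.509² = 6.29.
Round up.

n = 7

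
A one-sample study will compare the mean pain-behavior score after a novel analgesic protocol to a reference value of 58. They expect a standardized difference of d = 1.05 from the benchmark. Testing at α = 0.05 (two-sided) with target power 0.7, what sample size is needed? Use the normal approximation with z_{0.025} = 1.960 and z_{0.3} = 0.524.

n = 6

For a one-sample test: n = ((z_{α/2} + z_β) / d)².
z_{α/2} + z_β = 1.960 + 0.524 = 2.484.
n = (2.484 / 1.05)² = 2.366² = 5.60.
Round up.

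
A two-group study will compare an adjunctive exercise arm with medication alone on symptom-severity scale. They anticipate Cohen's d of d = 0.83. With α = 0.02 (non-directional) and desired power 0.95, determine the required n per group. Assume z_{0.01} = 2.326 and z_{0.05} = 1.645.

For two independent groups with equal n: n = 2·((z_{α/2} + z_β) / d)².
z_{α/2} + z_β = 2.326 + 1.645 = 3.971.
n = 2 × (3.971 / 0.83)² = 2 × 4.784² = 2 × 22.89 = 45.8.
Round up to the next whole participant.

n = 46 per group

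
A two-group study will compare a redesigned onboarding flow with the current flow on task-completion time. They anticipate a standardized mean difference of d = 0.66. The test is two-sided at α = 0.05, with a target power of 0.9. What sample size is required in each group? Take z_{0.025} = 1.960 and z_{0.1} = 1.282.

For two independent groups with equal n: n = 2·((z_{α/2} + z_β) / d)².
z_{α/2} + z_β = 1.960 + 1.282 = 3.242.
n = 2 × (3.242 / 0.66)² = 2 × 4.912² = 2 × 24.13 = 48.3.
Round up to the next whole participant.

n = 49 per group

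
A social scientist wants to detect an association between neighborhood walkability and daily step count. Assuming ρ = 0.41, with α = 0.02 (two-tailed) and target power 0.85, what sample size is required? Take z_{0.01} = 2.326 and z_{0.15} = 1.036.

n = 63

Fisher's z: C = ½·ln((1+r)/(1−r)) = ½·ln(2.3898) = 0.4356.
n = ((z_{α/2} + z_β)/C)² + 3.
(2.326 + 1.036) / 0.4356 = 3.362 / 0.4356 = 7.718.
n = 7.718² + 3 = 59.57 + 3 = 62.6.
Round up.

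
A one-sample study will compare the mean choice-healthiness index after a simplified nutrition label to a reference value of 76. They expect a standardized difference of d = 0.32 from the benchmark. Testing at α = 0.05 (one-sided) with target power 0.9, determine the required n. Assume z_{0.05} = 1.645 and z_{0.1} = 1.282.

For a one-sample test: n = ((z_{α} + z_β) / d)².
z_{α} + z_β = 1.645 + 1.282 = 2.927.
n = (2.927 / 0.32)² = 9.147² = 83.67.
Round up.

n = 84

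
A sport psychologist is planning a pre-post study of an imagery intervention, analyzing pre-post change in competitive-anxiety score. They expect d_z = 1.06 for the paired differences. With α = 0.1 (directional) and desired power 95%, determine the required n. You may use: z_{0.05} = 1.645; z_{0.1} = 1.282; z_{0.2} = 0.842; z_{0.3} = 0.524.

For a paired (one-sample on differences) test: n = ((z_{α} + z_β) / d)².
z_{α} + z_β = 1.282 + 1.645 = 2.927.
n = (2.927 / 1.06)² = 2.761² = 7.62.
Round up.

n = 8 pairs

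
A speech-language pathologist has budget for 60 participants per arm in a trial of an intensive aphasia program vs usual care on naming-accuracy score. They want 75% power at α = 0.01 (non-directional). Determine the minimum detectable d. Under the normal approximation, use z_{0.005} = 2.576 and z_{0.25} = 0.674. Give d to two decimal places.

For two independent groups of n = 60 each: d_min = (z_{α/2} + z_β)·√(2/n).
z-sum = 2.576 + 0.674 = 3.250.
d_min = 3.250 × √(2/60) = 3.250 × 0.1826 = 0.593.

d_min ≈ 0.59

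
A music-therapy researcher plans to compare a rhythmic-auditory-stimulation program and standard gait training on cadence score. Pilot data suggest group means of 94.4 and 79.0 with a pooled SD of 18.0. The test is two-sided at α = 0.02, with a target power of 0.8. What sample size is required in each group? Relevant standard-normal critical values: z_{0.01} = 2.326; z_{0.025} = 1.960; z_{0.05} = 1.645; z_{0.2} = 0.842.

n = 28 per group

Cohen's d = |M₁ − M₂| / SD_pooled = |94.4 − 79.0| / 18.0 = 15.4 / 18.0 = 0.856.
For two independent groups with equal n: n = 2·((z_{α/2} + z_β) / d)².
z_{α/2} + z_β = 2.326 + 0.842 = 3.168.
n = 2 × (3.168 / 0.856)² = 2 × 3.701² = 2 × 13.70 = 27.4.
Round up to the next whole participant.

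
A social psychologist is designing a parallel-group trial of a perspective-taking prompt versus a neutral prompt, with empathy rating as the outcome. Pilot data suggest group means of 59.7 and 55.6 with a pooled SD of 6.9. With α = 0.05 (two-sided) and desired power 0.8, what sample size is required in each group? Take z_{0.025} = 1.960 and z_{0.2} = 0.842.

n = 45 per group

Cohen's d = |M₁ − M₂| / SD_pooled = |59.7 − 55.6| / 6.9 = 4.1 / 6.9 = 0.594.
For two independent groups with equal n: n = 2·((z_{α/2} + z_β) / d)².
z_{α/2} + z_β = 1.960 + 0.842 = 2.802.
n = 2 × (2.802 / 0.594)² = 2 × 4.717² = 2 × 22.25 = 44.5.
Round up to the next whole participant.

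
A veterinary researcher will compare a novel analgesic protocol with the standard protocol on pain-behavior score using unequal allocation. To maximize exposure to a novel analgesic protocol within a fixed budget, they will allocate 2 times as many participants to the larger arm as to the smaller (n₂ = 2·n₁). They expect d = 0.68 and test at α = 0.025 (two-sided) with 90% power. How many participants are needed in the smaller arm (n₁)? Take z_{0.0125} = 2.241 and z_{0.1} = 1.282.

With allocation ratio k = n₂/n₁ = 2, Var(x̄₁−x̄₂) = σ²(1/n₁ + 1/(k·n₁)) = σ²·(k+1)/(k·n₁).
So n₁ = (1 + 1/k)·((z_{α/2} + z_β)/d)² = 1.500 × (3.523/0.68)².
n₁ = 1.500 × 26.84 = 40.3.
Round up: n₁ = 41, giving n₂ = 2 × 41 = 82.

n₁ = 41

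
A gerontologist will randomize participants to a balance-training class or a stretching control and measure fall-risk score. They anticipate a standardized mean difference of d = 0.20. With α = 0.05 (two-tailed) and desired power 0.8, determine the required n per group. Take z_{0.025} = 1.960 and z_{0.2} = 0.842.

n = 393 per group

For two independent groups with equal n: n = 2·((z_{α/2} + z_β) / d)².
z_{α/2} + z_β = 1.960 + 0.842 = 2.802.
n = 2 × (2.802 / 0.20)² = 2 × 14.010² = 2 × 196.28 = 392.6.
Round up to the next whole participant.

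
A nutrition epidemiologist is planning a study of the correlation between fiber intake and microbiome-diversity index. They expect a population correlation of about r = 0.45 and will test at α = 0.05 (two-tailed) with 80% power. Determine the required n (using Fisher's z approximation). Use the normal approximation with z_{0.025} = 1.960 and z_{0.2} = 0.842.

n = 37

Fisher's z: C = ½·ln((1+r)/(1−r)) = ½·ln(2.6364) = 0.4847.
n = ((z_{α/2} + z_β)/C)² + 3.
(1.960 + 0.842) / 0.4847 = 2.802 / 0.4847 = 5.781.
n = 5.781² + 3 = 33.42 + 3 = 36.4.
Round up.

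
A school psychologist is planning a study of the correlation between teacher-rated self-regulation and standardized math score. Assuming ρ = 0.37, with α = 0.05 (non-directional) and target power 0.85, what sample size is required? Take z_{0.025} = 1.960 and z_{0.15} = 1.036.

Fisher's z: C = ½·ln((1+r)/(1−r)) = ½·ln(2.1746) = 0.3884.
n = ((z_{α/2} + z_β)/C)² + 3.
(1.960 + 1.036) / 0.3884 = 2.996 / 0.3884 = 7.714.
n = 7.714² + 3 = 59.50 + 3 = 62.5.
Round up.

n = 63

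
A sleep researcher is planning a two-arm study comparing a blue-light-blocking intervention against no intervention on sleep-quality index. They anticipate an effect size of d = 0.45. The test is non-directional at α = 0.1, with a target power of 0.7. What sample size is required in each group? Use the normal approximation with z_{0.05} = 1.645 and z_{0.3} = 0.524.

n = 47 per group

For two independent groups with equal n: n = 2·((z_{α/2} + z_β) / d)².
z_{α/2} + z_β = 1.645 + 0.524 = 2.169.
n = 2 × (2.169 / 0.45)² = 2 × 4.820² = 2 × 23.23 = 46.5.
Round up to the next whole participant.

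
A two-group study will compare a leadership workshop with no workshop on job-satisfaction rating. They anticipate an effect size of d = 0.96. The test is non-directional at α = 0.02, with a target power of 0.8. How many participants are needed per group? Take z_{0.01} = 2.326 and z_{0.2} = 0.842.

For two independent groups with equal n: n = 2·((z_{α/2} + z_β) / d)².
z_{α/2} + z_β = 2.326 + 0.842 = 3.168.
n = 2 × (3.168 / 0.96)² = 2 × 3.300² = 2 × 10.89 = 21.8.
Round up to the next whole participant.

n = 22 per group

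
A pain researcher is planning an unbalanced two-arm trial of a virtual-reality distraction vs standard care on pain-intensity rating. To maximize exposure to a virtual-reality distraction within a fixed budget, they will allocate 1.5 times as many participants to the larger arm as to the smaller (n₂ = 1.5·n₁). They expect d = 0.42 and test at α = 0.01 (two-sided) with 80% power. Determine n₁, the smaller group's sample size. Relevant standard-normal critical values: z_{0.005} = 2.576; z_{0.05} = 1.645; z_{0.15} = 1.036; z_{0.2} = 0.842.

With allocation ratio k = n₂/n₁ = 1.5, Var(x̄₁−x̄₂) = σ²(1/n₁ + 1/(k·n₁)) = σ²·(k+1)/(k·n₁).
So n₁ = (1 + 1/k)·((z_{α/2} + z_β)/d)² = 1.667 × (3.418/0.42)².
n₁ = 1.667 × 66.23 = 110.4.
Round up: n₁ = 111, giving n₂ = ⌈1.5 × 111⌉ = ⌈166.5⌉ = 167.

n₁ = 111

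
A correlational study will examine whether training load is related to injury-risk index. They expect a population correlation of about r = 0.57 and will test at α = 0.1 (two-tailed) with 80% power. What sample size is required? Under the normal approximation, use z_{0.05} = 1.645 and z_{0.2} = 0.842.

Fisher's z: C = ½·ln((1+r)/(1−r)) = ½·ln(3.6512) = 0.6475.
n = ((z_{α/2} + z_β)/C)² + 3.
(1.645 + 0.842) / 0.6475 = 2.487 / 0.6475 = 3.841.
n = 3.841² + 3 = 14.75 + 3 = 17.8.
Round up.

n = 18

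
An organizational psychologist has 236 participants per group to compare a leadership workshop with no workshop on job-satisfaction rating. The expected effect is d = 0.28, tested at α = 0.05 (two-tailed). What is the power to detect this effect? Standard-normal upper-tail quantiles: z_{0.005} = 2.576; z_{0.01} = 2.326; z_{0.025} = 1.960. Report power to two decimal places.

For two equal groups, power = Φ(d·√(n/2) − z_{α/2}).
d·√(n/2) = 0.28 × √(236/2) = 0.28 × 10.863 = 3.042.
z_β = 3.042 − 1.960 = 1.082.
Power = Φ(1.082) = 0.860.

power ≈ 0.86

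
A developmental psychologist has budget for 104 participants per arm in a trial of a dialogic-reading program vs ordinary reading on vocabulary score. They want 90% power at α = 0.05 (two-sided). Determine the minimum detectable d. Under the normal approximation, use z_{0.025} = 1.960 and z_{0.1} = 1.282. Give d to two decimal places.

d_min ≈ 0.45

For two independent groups of n = 104 each: d_min = (z_{α/2} + z_β)·√(2/n).
z-sum = 1.960 + 1.282 = 3.242.
d_min = 3.242 × √(2/104) = 3.242 × 0.1387 = 0.450.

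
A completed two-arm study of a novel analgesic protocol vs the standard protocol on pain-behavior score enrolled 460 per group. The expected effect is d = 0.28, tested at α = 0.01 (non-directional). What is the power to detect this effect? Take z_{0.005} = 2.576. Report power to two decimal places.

power ≈ 0.95

For two equal groups, power = Φ(d·√(n/2) − z_{α/2}).
d·√(n/2) = 0.28 × √(460/2) = 0.28 × 15.166 = 4.246.
z_β = 4.246 − 2.576 = 1.670.
Power = Φ(1.670) = 0.953.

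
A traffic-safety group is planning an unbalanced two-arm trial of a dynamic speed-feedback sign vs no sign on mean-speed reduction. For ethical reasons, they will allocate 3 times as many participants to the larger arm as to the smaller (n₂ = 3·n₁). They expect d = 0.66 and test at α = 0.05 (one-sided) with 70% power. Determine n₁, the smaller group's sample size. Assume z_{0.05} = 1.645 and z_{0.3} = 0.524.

With allocation ratio k = n₂/n₁ = 3, Var(x̄₁−x̄₂) = σ²(1/n₁ + 1/(k·n₁)) = σ²·(k+1)/(k·n₁).
So n₁ = (1 + 1/k)·((z_{α} + z_β)/d)² = 1.333 × (2.169/0.66)².
n₁ = 1.333 × 10.80 = 14.4.
Round up: n₁ = 15, giving n₂ = 3 × 15 = 45.

n₁ = 15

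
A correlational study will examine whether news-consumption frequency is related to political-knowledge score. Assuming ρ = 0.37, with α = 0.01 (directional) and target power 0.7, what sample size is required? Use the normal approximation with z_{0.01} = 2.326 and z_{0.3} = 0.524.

n = 57

Fisher's z: C = ½·ln((1+r)/(1−r)) = ½·ln(2.1746) = 0.3884.
n = ((z_{α} + z_β)/C)² + 3.
(2.326 + 0.524) / 0.3884 = 2.850 / 0.3884 = 7.338.
n = 7.338² + 3 = 53.84 + 3 = 56.8.
Round up.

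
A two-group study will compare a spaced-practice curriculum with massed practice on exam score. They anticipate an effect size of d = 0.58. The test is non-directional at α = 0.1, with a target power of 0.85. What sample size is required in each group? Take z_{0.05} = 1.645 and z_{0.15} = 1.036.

For two independent groups with equal n: n = 2·((z_{α/2} + z_β) / d)².
z_{α/2} + z_β = 1.645 + 1.036 = 2.681.
n = 2 × (2.681 / 0.58)² = 2 × 4.622² = 2 × 21.37 = 42.7.
Round up to the next whole participant.

n = 43 per group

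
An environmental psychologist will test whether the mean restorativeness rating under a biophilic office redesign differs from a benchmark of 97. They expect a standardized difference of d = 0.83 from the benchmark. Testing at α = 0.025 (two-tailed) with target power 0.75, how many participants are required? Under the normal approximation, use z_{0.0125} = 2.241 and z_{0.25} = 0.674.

For a one-sample test: n = ((z_{α/2} + z_β) / d)².
z_{α/2} + z_β = 2.241 + 0.674 = 2.915.
n = (2.915 / 0.83)² = 3.512² = 12.33.
Round up.

n = 13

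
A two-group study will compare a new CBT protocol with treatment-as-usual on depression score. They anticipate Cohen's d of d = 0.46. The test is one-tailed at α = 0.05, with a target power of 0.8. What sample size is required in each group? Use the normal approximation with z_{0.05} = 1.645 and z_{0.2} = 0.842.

For two independent groups with equal n: n = 2·((z_{α} + z_β) / d)².
z_{α} + z_β = 1.645 + 0.842 = 2.487.
n = 2 × (2.487 / 0.46)² = 2 × 5.407² = 2 × 29.23 = 58.5.
Round up to the next whole participant.

n = 59 per group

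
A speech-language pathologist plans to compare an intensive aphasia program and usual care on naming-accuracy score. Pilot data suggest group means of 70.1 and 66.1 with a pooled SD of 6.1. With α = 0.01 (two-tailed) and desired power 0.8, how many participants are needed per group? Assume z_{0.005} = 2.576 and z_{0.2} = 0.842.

Cohen's d = |M₁ − M₂| / SD_pooled = |70.1 − 66.1| / 6.1 = 4.0 / 6.1 = 0.656.
For two independent groups with equal n: n = 2·((z_{α/2} + z_β) / d)².
z_{α/2} + z_β = 2.576 + 0.842 = 3.418.
n = 2 × (3.418 / 0.656)² = 2 × 5.210² = 2 × 27.15 = 54.3.
Round up to the next whole participant.

n = 55 per group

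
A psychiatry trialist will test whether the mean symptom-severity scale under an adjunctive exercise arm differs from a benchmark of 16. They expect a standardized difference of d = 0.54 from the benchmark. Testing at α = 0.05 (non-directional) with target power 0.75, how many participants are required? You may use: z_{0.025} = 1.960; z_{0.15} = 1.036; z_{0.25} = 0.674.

For a one-sample test: n = ((z_{α/2} + z_β) / d)².
z_{α/2} + z_β = 1.960 + 0.674 = 2.634.
n = (2.634 / 0.54)² = 4.878² = 23.79.
Round up.

n = 24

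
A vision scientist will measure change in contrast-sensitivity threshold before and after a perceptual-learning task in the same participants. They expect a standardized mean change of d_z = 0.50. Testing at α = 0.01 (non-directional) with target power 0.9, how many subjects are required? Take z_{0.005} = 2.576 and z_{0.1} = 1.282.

n = 60 pairs

For a paired (one-sample on differences) test: n = ((z_{α/2} + z_β) / d)².
z_{α/2} + z_β = 2.576 + 1.282 = 3.858.
n = (3.858 / 0.50)² = 7.716² = 59.54.
Round up.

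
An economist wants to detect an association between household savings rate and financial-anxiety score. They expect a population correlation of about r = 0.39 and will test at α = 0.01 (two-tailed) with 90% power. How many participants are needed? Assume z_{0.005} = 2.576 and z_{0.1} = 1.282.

Fisher's z: C = ½·ln((1+r)/(1−r)) = ½·ln(2.2787) = 0.4118.
n = ((z_{α/2} + z_β)/C)² + 3.
(2.576 + 1.282) / 0.4118 = 3.858 / 0.4118 = 9.369.
n = 9.369² + 3 = 87.77 + 3 = 90.8.
Round up.

n = 91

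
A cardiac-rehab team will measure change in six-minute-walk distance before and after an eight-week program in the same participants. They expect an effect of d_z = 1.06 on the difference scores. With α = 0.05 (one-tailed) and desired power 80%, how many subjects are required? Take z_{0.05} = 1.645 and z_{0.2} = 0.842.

n = 6 pairs

For a paired (one-sample on differences) test: n = ((z_{α} + z_β) / d)².
z_{α} + z_β = 1.645 + 0.842 = 2.487.
n = (2.487 / 1.06)² = 2.346² = 5.50.
Round up.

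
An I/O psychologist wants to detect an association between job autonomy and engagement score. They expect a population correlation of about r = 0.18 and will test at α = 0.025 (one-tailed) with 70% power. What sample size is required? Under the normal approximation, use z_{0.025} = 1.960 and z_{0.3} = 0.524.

Fisher's z: C = ½·ln((1+r)/(1−r)) = ½·ln(1.4390) = 0.1820.
n = ((z_{α} + z_β)/C)² + 3.
(1.960 + 0.524) / 0.1820 = 2.484 / 0.1820 = 13.648.
n = 13.648² + 3 = 186.28 + 3 = 189.3.
Round up.

n = 190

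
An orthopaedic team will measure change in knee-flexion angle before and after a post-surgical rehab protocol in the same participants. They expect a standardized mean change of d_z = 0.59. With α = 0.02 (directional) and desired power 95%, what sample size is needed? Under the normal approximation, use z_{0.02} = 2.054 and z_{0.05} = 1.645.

n = 40 pairs

For a paired (one-sample on differences) test: n = ((z_{α} + z_β) / d)².
z_{α} + z_β = 2.054 + 1.645 = 3.699.
n = (3.699 / 0.59)² = 6.269² = 39.31.
Round up.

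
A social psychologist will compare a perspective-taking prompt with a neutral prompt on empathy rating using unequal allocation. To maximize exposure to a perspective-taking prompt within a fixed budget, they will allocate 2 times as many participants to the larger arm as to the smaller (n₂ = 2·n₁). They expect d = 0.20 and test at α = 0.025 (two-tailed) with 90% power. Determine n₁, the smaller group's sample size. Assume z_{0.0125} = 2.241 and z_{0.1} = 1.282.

n₁ = 466

With allocation ratio k = n₂/n₁ = 2, Var(x̄₁−x̄₂) = σ²(1/n₁ + 1/(k·n₁)) = σ²·(k+1)/(k·n₁).
So n₁ = (1 + 1/k)·((z_{α/2} + z_β)/d)² = 1.500 × (3.523/0.20)².
n₁ = 1.500 × 310.29 = 465.4.
Round up: n₁ = 466, giving n₂ = 2 × 466 = 932.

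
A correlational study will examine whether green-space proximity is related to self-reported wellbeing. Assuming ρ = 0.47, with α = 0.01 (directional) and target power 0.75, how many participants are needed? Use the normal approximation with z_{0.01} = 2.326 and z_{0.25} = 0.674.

Fisher's z: C = ½·ln((1+r)/(1−r)) = ½·ln(2.7736) = 0.5101.
n = ((z_{α} + z_β)/C)² + 3.
(2.326 + 0.674) / 0.5101 = 3.000 / 0.5101 = 5.881.
n = 5.881² + 3 = 34.59 + 3 = 37.6.
Round up.

n = 38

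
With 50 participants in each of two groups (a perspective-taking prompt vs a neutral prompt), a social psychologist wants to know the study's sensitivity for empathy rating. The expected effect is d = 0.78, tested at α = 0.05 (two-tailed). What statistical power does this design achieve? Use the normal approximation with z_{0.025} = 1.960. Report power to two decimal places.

power ≈ 0.97

For two equal groups, power = Φ(d·√(n/2) − z_{α/2}).
d·√(n/2) = 0.78 × √(50/2) = 0.78 × 5.000 = 3.900.
z_β = 3.900 − 1.960 = 1.940.
Power = Φ(1.940) = 0.974.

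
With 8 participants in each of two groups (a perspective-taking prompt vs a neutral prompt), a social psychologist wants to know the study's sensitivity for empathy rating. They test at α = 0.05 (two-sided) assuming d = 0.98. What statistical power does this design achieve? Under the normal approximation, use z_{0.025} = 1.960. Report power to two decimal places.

power ≈ 0.50

For two equal groups, power = Φ(d·√(n/2) − z_{α/2}).
d·√(n/2) = 0.98 × √(8/2) = 0.98 × 2.000 = 1.960.
z_β = 1.960 − 1.960 = 0.000.
Power = Φ(0.000) = 0.500.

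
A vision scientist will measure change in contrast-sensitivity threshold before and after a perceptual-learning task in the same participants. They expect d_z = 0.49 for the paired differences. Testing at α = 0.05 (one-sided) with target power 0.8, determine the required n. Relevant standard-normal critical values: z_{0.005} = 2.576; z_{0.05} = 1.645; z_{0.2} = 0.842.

n = 26 pairs

For a paired (one-sample on differences) test: n = ((z_{α} + z_β) / d)².
z_{α} + z_β = 1.645 + 0.842 = 2.487.
n = (2.487 / 0.49)² = 5.076² = 25.76.
Round up.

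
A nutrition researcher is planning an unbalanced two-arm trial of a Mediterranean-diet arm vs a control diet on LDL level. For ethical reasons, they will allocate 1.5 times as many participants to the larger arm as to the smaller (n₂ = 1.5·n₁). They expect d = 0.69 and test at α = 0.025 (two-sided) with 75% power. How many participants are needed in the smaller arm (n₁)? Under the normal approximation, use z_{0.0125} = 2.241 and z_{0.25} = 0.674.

n₁ = 30

With allocation ratio k = n₂/n₁ = 1.5, Var(x̄₁−x̄₂) = σ²(1/n₁ + 1/(k·n₁)) = σ²·(k+1)/(k·n₁).
So n₁ = (1 + 1/k)·((z_{α/2} + z_β)/d)² = 1.667 × (2.915/0.69)².
n₁ = 1.667 × 17.85 = 29.7.
Round up: n₁ = 30, giving n₂ = 1.5 × 30 = 45.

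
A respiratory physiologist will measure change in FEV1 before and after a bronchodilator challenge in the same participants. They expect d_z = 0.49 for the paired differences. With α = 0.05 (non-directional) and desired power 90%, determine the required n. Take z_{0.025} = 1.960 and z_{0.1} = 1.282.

For a paired (one-sample on differences) test: n = ((z_{α/2} + z_β) / d)².
z_{α/2} + z_β = 1.960 + 1.282 = 3.242.
n = (3.242 / 0.49)² = 6.616² = 43.78.
Round up.

n = 44 pairs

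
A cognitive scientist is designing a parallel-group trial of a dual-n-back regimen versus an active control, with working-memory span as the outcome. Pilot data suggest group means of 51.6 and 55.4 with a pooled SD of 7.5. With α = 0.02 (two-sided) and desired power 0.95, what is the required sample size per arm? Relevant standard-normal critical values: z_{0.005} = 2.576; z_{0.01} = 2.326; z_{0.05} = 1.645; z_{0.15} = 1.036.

Cohen's d = |M₁ − M₂| / SD_pooled = |51.6 − 55.4| / 7.5 = 3.8 / 7.5 = 0.507.
For two independent groups with equal n: n = 2·((z_{α/2} + z_β) / d)².
z_{α/2} + z_β = 2.326 + 1.645 = 3.971.
n = 2 × (3.971 / 0.507)² = 2 × 7.832² = 2 × 61.35 = 122.7.
Round up to the next whole participant.

n = 123 per group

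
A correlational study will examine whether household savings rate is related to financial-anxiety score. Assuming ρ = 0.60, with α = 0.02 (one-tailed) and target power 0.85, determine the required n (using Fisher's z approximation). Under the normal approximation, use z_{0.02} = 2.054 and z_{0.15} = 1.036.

n = 23

Fisher's z: C = ½·ln((1+r)/(1−r)) = ½·ln(4.0000) = 0.6931.
n = ((z_{α} + z_β)/C)² + 3.
(2.054 + 1.036) / 0.6931 = 3.090 / 0.6931 = 4.458.
n = 4.458² + 3 = 19.88 + 3 = 22.9.
Round up.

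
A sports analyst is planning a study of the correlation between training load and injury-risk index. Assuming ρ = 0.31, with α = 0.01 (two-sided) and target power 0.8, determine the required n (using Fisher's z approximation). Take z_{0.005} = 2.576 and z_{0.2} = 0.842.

n = 117

Fisher's z: C = ½·ln((1+r)/(1−r)) = ½·ln(1.8986) = 0.3205.
n = ((z_{α/2} + z_β)/C)² + 3.
(2.576 + 0.842) / 0.3205 = 3.418 / 0.3205 = 10.665.
n = 10.665² + 3 = 113.73 + 3 = 116.7.
Round up.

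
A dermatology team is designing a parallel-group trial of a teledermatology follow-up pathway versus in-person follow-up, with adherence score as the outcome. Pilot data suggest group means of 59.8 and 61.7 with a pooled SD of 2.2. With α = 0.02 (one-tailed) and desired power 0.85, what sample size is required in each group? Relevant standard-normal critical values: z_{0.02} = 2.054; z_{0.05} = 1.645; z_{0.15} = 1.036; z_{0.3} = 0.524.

n = 26 per group

Cohen's d = |M₁ − M₂| / SD_pooled = |59.8 − 61.7| / 2.2 = 1.9 / 2.2 = 0.864.
For two independent groups with equal n: n = 2·((z_{α} + z_β) / d)².
z_{α} + z_β = 2.054 + 1.036 = 3.090.
n = 2 × (3.090 / 0.864)² = 2 × 3.576² = 2 × 12.79 = 25.6.
Round up to the next whole participant.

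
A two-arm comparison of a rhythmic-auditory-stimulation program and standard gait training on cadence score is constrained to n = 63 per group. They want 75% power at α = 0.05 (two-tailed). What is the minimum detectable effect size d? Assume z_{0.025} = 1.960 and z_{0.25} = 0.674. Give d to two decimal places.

For two independent groups of n = 63 each: d_min = (z_{α/2} + z_β)·√(2/n).
z-sum = 1.960 + 0.674 = 2.634.
d_min = 2.634 × √(2/63) = 2.634 × 0.1782 = 0.469.

d_min ≈ 0.47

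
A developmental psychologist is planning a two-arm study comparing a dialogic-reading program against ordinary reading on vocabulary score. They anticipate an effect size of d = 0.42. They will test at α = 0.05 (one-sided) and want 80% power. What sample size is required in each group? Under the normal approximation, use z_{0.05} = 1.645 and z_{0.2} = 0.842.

n = 71 per group

For two independent groups with equal n: n = 2·((z_{α} + z_β) / d)².
z_{α} + z_β = 1.645 + 0.842 = 2.487.
n = 2 × (2.487 / 0.42)² = 2 × 5.921² = 2 × 35.06 = 70.1.
Round up to the next whole participant.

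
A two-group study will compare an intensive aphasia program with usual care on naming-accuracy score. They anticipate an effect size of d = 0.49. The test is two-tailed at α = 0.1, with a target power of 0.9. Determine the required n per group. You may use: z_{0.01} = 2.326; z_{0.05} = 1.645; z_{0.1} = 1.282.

n = 72 per group

For two independent groups with equal n: n = 2·((z_{α/2} + z_β) / d)².
z_{α/2} + z_β = 1.645 + 1.282 = 2.927.
n = 2 × (2.927 / 0.49)² = 2 × 5.973² = 2 × 35.68 = 71.4.
Round up to the next whole participant.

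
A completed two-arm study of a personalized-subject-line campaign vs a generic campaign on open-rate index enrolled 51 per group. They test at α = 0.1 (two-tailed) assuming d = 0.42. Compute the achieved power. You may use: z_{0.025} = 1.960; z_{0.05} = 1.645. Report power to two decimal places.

power ≈ 0.68

For two equal groups, power = Φ(d·√(n/2) − z_{α/2}).
d·√(n/2) = 0.42 × √(51/2) = 0.42 × 5.050 = 2.121.
z_β = 2.121 − 1.645 = 0.476.
Power = Φ(0.476) = 0.683.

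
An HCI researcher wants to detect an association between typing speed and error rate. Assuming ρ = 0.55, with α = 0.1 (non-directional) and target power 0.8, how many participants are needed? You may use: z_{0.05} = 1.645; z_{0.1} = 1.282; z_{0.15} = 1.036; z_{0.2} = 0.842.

n = 20

Fisher's z: C = ½·ln((1+r)/(1−r)) = ½·ln(3.4444) = 0.6184.
n = ((z_{α/2} + z_β)/C)² + 3.
(1.645 + 0.842) / 0.6184 = 2.487 / 0.6184 = 4.022.
n = 4.022² + 3 = 16.17 + 3 = 19.2.
Round up.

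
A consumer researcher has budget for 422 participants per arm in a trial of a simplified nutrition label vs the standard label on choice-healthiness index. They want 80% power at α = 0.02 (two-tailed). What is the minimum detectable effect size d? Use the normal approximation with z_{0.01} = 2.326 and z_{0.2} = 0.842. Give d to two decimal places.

For two independent groups of n = 422 each: d_min = (z_{α/2} + z_β)·√(2/n).
z-sum = 2.326 + 0.842 = 3.168.
d_min = 3.168 × √(2/422) = 3.168 × 0.0688 = 0.218.

d_min ≈ 0.22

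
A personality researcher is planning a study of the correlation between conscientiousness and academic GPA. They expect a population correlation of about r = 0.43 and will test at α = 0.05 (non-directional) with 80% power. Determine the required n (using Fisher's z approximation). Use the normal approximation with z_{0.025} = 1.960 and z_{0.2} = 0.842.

Fisher's z: C = ½·ln((1+r)/(1−r)) = ½·ln(2.5088) = 0.4599.
n = ((z_{α/2} + z_β)/C)² + 3.
(1.960 + 0.842) / 0.4599 = 2.802 / 0.4599 = 6.093.
n = 6.093² + 3 = 37.12 + 3 = 40.1.
Round up.

n = 41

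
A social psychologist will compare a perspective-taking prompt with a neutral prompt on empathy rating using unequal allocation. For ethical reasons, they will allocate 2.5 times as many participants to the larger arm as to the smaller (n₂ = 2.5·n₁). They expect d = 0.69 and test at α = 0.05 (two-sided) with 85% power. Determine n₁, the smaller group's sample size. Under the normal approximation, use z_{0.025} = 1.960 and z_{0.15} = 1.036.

With allocation ratio k = n₂/n₁ = 2.5, Var(x̄₁−x̄₂) = σ²(1/n₁ + 1/(k·n₁)) = σ²·(k+1)/(k·n₁).
So n₁ = (1 + 1/k)·((z_{α/2} + z_β)/d)² = 1.400 × (2.996/0.69)².
n₁ = 1.400 × 18.85 = 26.4.
Round up: n₁ = 27, giving n₂ = ⌈2.5 × 27⌉ = ⌈67.5⌉ = 68.

n₁ = 27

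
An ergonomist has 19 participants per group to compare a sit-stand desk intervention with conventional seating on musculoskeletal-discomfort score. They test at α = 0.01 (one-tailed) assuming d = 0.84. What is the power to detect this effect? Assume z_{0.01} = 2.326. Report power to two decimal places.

power ≈ 0.60

For two equal groups, power = Φ(d·√(n/2) − z_{α}).
d·√(n/2) = 0.84 × √(19/2) = 0.84 × 3.082 = 2.589.
z_β = 2.589 − 2.326 = 0.263.
Power = Φ(0.263) = 0.604.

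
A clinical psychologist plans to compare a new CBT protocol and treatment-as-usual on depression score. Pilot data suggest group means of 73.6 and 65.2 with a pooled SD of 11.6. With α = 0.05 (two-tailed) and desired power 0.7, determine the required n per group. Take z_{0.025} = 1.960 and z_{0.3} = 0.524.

n = 24 per group

Cohen's d = |M₁ − M₂| / SD_pooled = |73.6 − 65.2| / 11.6 = 8.4 / 11.6 = 0.724.
For two independent groups with equal n: n = 2·((z_{α/2} + z_β) / d)².
z_{α/2} + z_β = 1.960 + 0.524 = 2.484.
n = 2 × (2.484 / 0.724)² = 2 × 3.431² = 2 × 11.77 = 23.5.
Round up to the next whole participant.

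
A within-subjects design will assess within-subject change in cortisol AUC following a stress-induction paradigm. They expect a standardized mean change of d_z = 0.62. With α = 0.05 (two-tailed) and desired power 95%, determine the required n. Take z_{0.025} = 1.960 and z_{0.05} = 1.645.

For a paired (one-sample on differences) test: n = ((z_{α/2} + z_β) / d)².
z_{α/2} + z_β = 1.960 + 1.645 = 3.605.
n = (3.605 / 0.62)² = 5.815² = 33.81.
Round up.

n = 34 pairs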